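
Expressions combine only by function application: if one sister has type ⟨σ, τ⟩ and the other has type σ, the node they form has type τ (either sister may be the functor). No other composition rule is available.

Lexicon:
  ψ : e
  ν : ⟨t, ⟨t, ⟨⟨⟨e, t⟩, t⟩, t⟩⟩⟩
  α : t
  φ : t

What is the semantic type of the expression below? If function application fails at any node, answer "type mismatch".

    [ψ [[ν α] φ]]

type mismatch

[ν α]: ⟨t, ⟨t, ⟨⟨⟨e, t⟩, t⟩, t⟩⟩⟩ applied to t yields ⟨t, ⟨⟨⟨e, t⟩, t⟩, t⟩⟩.
[[ν α] φ]: ⟨t, ⟨⟨⟨e, t⟩, t⟩, t⟩⟩ applied to t yields ⟨⟨⟨e, t⟩, t⟩, t⟩.
[ψ [[ν α] φ]]: e with ⟨⟨⟨e, t⟩, t⟩, t⟩ — neither is a function whose domain matches the other; composition fails here.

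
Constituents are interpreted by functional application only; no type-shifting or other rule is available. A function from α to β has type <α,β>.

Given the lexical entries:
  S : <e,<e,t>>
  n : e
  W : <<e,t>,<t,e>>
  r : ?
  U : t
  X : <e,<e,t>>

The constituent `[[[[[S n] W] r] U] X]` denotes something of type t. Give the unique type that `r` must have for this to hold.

<<t,e>,<t,<<e,<e,t>>,t>>>

For [[[[[S n] W] r] U] X] to have type t with X of type <e,<e,t>>, [[[[S n] W] r] U] must be the function: [[[[S n] W] r] U] : <<e,<e,t>>,t>.
For [[[[S n] W] r] U] to have type <<e,<e,t>>,t> with U of type t, [[[S n] W] r] must be the function: [[[S n] W] r] : <t,<<e,<e,t>>,t>>.
For [[[S n] W] r] to have type <t,<<e,<e,t>>,t>> with [[S n] W] of type <t,e>, r must be the function: r : <<t,e>,<t,<<e,<e,t>>,t>>>.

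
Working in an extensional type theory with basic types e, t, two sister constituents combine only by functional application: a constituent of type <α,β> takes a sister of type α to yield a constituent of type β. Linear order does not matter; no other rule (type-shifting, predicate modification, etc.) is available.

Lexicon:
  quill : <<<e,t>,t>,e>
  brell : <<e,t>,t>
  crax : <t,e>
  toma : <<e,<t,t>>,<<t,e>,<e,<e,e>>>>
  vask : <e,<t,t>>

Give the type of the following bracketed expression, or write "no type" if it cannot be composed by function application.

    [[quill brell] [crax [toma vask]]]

<e,e>

[quill brell]: <<<e,t>,t>,e> applied to <<e,t>,t> yields e.
[toma vask]: <<e,<t,t>>,<<t,e>,<e,<e,e>>>> applied to <e,<t,t>> yields <<t,e>,<e,<e,e>>>.
[crax [toma vask]]: <<t,e>,<e,<e,e>>> applied to <t,e> yields <e,<e,e>>.
[[quill brell] [crax [toma vask]]]: <e,<e,e>> applied to e yields <e,e>.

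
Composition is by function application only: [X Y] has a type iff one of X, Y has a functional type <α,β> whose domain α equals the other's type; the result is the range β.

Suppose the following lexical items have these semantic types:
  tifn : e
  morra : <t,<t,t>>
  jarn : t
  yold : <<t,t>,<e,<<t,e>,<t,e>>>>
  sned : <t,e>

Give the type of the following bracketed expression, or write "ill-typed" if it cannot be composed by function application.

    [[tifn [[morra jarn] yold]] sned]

<t,e>

[morra jarn]: <t,<t,t>> applied to t yields <t,t>.
[[morra jarn] yold]: <<t,t>,<e,<<t,e>,<t,e>>>> applied to <t,t> yields <e,<<t,e>,<t,e>>>.
[tifn [[morra jarn] yold]]: <e,<<t,e>,<t,e>>> applied to e yields <<t,e>,<t,e>>.
[[tifn [[morra jarn] yold]] sned]: <<t,e>,<t,e>> applied to <t,e> yields <t,e>.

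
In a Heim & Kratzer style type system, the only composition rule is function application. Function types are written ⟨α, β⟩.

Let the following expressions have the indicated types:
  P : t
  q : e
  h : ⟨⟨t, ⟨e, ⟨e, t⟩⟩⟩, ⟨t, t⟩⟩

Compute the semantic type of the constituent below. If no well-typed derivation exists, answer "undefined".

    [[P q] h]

undefined

[P q]: t and e cannot combine by function application — type clash.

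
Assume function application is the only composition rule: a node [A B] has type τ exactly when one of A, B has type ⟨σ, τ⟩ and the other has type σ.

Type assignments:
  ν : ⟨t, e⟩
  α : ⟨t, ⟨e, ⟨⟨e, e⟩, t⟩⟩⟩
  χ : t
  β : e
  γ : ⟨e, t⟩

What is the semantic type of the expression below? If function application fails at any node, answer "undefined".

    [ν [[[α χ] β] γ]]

[α χ] — α of type ⟨t, ⟨e, ⟨⟨e, e⟩, t⟩⟩⟩ combines with χ of type t: type ⟨e, ⟨⟨e, e⟩, t⟩⟩.
[[α χ] β] — [α χ] of type ⟨e, ⟨⟨e, e⟩, t⟩⟩ combines with β of type e: type ⟨⟨e, e⟩, t⟩.
[[[α χ] β] γ]: ⟨⟨e, e⟩, t⟩ and ⟨e, t⟩ cannot combine by function application — type clash.

undefined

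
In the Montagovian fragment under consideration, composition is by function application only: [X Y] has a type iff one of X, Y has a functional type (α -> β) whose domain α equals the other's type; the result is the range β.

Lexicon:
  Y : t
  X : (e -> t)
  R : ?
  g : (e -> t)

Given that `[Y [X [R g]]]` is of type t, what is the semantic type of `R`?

((e -> t) -> ((e -> t) -> (t -> t)))

[Y [X [R g]]] is required to be t. Y : t cannot yield t as functor, so [X [R g]] : (t -> t).
[X [R g]] is required to be (t -> t). X : (e -> t) cannot yield (t -> t) as functor, so [R g] : ((e -> t) -> (t -> t)).
[R g] is required to be ((e -> t) -> (t -> t)). g : (e -> t) cannot yield ((e -> t) -> (t -> t)) as functor, so R : ((e -> t) -> ((e -> t) -> (t -> t))).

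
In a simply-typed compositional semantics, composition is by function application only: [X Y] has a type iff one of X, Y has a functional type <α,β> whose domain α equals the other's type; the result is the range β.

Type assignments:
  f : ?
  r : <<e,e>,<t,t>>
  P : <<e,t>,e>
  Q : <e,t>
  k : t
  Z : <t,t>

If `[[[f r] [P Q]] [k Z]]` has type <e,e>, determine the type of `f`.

<<<e,e>,<t,t>>,<e,<t,<e,e>>>>

[[[f r] [P Q]] [k Z]] must have type <e,e>. The sister [k Z] has type t; that is not a function onto <e,e>, so [[f r] [P Q]] must be the functor, of type <t,<e,e>>.
[[f r] [P Q]] must have type <t,<e,e>>. The sister [P Q] has type e; that is not a function onto <t,<e,e>>, so [f r] must be the functor, of type <e,<t,<e,e>>>.
[f r] must have type <e,<t,<e,e>>>. The sister r has type <<e,e>,<t,t>>; that is not a function onto <e,<t,<e,e>>>, so f must be the functor, of type <<<e,e>,<t,t>>,<e,<t,<e,e>>>>.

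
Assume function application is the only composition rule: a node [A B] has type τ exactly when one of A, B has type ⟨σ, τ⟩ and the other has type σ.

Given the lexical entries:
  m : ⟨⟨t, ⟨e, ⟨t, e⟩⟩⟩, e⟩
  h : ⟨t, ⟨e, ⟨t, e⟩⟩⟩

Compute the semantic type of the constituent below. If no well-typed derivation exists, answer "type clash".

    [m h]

e

[m h]: ⟨⟨t, ⟨e, ⟨t, e⟩⟩⟩, e⟩ applied to ⟨t, ⟨e, ⟨t, e⟩⟩⟩ yields e.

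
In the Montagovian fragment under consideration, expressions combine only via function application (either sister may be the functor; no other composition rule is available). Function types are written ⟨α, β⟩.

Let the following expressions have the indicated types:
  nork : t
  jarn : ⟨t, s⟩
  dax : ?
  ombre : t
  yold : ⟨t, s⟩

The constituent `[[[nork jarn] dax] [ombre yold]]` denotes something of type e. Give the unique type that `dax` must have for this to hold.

At [[[nork jarn] dax] [ombre yold]] (required: e): [ombre yold] is s, which is not a function with range e; hence [[nork jarn] dax] is the functor — type ⟨s, e⟩.
At [[nork jarn] dax] (required: ⟨s, e⟩): [nork jarn] is s, which is not a function with range ⟨s, e⟩; hence dax is the functor — type ⟨s, ⟨s, e⟩⟩.

⟨s, ⟨s, e⟩⟩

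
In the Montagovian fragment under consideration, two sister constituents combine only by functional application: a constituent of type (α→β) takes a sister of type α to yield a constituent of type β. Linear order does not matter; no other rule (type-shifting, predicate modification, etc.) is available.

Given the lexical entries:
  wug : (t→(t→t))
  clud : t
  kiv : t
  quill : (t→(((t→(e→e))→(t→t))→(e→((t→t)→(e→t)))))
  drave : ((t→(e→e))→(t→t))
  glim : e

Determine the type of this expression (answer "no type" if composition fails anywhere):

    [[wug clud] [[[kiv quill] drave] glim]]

[wug clud]: wug is (t→(t→t)), clud is t; result (t→t).
[kiv quill]: quill is (t→(((t→(e→e))→(t→t))→(e→((t→t)→(e→t))))), kiv is t; result (((t→(e→e))→(t→t))→(e→((t→t)→(e→t)))).
[[kiv quill] drave]: [kiv quill] is (((t→(e→e))→(t→t))→(e→((t→t)→(e→t)))), drave is ((t→(e→e))→(t→t)); result (e→((t→t)→(e→t))).
[[[kiv quill] drave] glim]: [[kiv quill] drave] is (e→((t→t)→(e→t))), glim is e; result ((t→t)→(e→t)).
[[wug clud] [[[kiv quill] drave] glim]]: [[[kiv quill] drave] glim] is ((t→t)→(e→t)), [wug clud] is (t→t); result (e→t).

(e→t)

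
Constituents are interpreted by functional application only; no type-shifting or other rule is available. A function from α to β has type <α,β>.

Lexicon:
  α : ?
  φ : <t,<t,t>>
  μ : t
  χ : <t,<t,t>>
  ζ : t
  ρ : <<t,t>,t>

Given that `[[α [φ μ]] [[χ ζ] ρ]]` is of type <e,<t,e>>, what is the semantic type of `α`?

<<t,t>,<t,<e,<t,e>>>>

[[α [φ μ]] [[χ ζ] ρ]] is required to be <e,<t,e>>. [[χ ζ] ρ] : t cannot yield <e,<t,e>> as functor, so [α [φ μ]] : <t,<e,<t,e>>>.
[α [φ μ]] is required to be <t,<e,<t,e>>>. [φ μ] : <t,t> cannot yield <t,<e,<t,e>>> as functor, so α : <<t,t>,<t,<e,<t,e>>>>.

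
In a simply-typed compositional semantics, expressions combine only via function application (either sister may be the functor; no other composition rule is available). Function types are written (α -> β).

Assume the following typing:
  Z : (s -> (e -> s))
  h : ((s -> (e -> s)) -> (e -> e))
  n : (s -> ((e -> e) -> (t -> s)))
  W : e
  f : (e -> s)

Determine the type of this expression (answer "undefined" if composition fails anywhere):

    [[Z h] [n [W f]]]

[Z h]: ((s -> (e -> s)) -> (e -> e)) applied to (s -> (e -> s)) yields (e -> e).
[W f]: (e -> s) applied to e yields s.
[n [W f]]: (s -> ((e -> e) -> (t -> s))) applied to s yields ((e -> e) -> (t -> s)).
[[Z h] [n [W f]]]: ((e -> e) -> (t -> s)) applied to (e -> e) yields (t -> s).

(t -> s)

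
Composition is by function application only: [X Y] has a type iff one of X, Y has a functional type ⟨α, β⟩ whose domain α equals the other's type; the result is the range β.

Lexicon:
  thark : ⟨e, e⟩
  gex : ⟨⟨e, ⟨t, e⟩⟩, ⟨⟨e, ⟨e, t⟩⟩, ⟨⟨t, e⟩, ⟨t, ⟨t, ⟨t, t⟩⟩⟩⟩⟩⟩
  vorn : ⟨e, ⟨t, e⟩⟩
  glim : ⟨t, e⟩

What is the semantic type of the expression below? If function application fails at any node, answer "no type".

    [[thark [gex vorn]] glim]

no type

[gex vorn]: functor gex : ⟨⟨e, ⟨t, e⟩⟩, ⟨⟨e, ⟨e, t⟩⟩, ⟨⟨t, e⟩, ⟨t, ⟨t, ⟨t, t⟩⟩⟩⟩⟩⟩, argument vorn : ⟨e, ⟨t, e⟩⟩; result ⟨⟨e, ⟨e, t⟩⟩, ⟨⟨t, e⟩, ⟨t, ⟨t, ⟨t, t⟩⟩⟩⟩⟩.
[thark [gex vorn]]: ⟨e, e⟩ and ⟨⟨e, ⟨e, t⟩⟩, ⟨⟨t, e⟩, ⟨t, ⟨t, ⟨t, t⟩⟩⟩⟩⟩ cannot combine by function application — type clash.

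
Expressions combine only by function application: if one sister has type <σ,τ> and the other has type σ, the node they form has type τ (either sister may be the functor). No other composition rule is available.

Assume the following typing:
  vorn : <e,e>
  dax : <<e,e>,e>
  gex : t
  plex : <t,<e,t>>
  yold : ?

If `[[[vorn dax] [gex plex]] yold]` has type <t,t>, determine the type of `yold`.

<t,<t,t>>

At [[[vorn dax] [gex plex]] yold] (required: <t,t>): [[vorn dax] [gex plex]] is t, which is not a function with range <t,t>; hence yold is the functor — type <t,<t,t>>.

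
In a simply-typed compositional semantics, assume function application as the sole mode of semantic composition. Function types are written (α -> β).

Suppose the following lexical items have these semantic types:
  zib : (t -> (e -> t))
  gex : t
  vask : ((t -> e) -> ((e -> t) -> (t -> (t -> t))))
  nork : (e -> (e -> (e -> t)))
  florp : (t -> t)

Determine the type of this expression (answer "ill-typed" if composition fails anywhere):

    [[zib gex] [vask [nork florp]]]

[zib gex]: functor zib : (t -> (e -> t)), argument gex : t; result (e -> t).
[nork florp]: (e -> (e -> (e -> t))) and (t -> t) cannot combine by function application — type clash.

ill-typed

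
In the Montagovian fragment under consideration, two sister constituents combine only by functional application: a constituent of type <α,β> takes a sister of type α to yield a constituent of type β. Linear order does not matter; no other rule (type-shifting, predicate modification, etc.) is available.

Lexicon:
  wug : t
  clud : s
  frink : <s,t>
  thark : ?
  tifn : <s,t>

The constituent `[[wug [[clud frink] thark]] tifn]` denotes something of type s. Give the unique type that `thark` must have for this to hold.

[[wug [[clud frink] thark]] tifn] must have type s. The sister tifn has type <s,t>; that is not a function onto s, so [wug [[clud frink] thark]] must be the functor, of type <<s,t>,s>.
[wug [[clud frink] thark]] must have type <<s,t>,s>. The sister wug has type t; that is not a function onto <<s,t>,s>, so [[clud frink] thark] must be the functor, of type <t,<<s,t>,s>>.
[[clud frink] thark] must have type <t,<<s,t>,s>>. The sister [clud frink] has type t; that is not a function onto <t,<<s,t>,s>>, so thark must be the functor, of type <t,<t,<<s,t>,s>>>.

<t,<t,<<s,t>,s>>>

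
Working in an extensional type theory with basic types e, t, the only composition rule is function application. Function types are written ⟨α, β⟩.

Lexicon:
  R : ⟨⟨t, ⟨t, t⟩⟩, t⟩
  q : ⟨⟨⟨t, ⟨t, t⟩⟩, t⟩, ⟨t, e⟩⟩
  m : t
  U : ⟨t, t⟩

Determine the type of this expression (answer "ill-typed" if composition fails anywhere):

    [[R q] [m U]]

[R q] — q of type ⟨⟨⟨t, ⟨t, t⟩⟩, t⟩, ⟨t, e⟩⟩ combines with R of type ⟨⟨t, ⟨t, t⟩⟩, t⟩: type ⟨t, e⟩.
[m U] — U of type ⟨t, t⟩ combines with m of type t: type t.
[[R q] [m U]] — [R q] of type ⟨t, e⟩ combines with [m U] of type t: type e.

e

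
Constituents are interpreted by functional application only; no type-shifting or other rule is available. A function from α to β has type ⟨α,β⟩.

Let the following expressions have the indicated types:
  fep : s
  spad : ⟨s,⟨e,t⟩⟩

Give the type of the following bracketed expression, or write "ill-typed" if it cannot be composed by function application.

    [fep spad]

At [fep spad], spad : ⟨s,⟨e,t⟩⟩ takes fep : s, giving ⟨e,t⟩.

⟨e,t⟩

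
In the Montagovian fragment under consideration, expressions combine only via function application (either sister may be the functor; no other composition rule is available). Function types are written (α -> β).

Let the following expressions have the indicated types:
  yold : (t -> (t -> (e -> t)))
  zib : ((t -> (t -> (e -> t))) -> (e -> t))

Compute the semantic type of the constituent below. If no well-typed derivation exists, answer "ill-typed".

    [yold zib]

(e -> t)

[yold zib]: functor zib : ((t -> (t -> (e -> t))) -> (e -> t)), argument yold : (t -> (t -> (e -> t))); result (e -> t).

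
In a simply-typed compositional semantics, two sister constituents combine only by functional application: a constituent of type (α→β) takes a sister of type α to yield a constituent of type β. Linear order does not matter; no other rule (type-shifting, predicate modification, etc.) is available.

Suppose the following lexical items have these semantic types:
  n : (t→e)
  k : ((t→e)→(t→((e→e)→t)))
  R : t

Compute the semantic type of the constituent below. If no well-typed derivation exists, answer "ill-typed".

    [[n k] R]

((e→e)→t)

At [n k], k : ((t→e)→(t→((e→e)→t))) takes n : (t→e), giving (t→((e→e)→t)).
At [[n k] R], [n k] : (t→((e→e)→t)) takes R : t, giving ((e→e)→t).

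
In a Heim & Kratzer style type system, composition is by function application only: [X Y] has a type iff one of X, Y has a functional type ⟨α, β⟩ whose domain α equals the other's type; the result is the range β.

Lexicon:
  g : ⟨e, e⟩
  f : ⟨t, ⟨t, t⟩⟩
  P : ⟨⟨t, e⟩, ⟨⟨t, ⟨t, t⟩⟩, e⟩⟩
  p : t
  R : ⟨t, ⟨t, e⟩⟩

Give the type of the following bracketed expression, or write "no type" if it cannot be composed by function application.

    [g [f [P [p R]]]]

At [p R], R : ⟨t, ⟨t, e⟩⟩ takes p : t, giving ⟨t, e⟩.
At [P [p R]], P : ⟨⟨t, e⟩, ⟨⟨t, ⟨t, t⟩⟩, e⟩⟩ takes [p R] : ⟨t, e⟩, giving ⟨⟨t, ⟨t, t⟩⟩, e⟩.
At [f [P [p R]]], [P [p R]] : ⟨⟨t, ⟨t, t⟩⟩, e⟩ takes f : ⟨t, ⟨t, t⟩⟩, giving e.
At [g [f [P [p R]]]], g : ⟨e, e⟩ takes [f [P [p R]]] : e, giving e.

e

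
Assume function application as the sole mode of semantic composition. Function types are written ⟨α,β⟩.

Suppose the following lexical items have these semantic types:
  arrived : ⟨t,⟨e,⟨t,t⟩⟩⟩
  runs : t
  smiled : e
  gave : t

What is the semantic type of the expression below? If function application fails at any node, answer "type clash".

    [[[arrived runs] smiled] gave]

[arrived runs]: ⟨t,⟨e,⟨t,t⟩⟩⟩ applied to t yields ⟨e,⟨t,t⟩⟩.
[[arrived runs] smiled]: ⟨e,⟨t,t⟩⟩ applied to e yields ⟨t,t⟩.
[[[arrived runs] smiled] gave]: ⟨t,t⟩ applied to t yields t.

t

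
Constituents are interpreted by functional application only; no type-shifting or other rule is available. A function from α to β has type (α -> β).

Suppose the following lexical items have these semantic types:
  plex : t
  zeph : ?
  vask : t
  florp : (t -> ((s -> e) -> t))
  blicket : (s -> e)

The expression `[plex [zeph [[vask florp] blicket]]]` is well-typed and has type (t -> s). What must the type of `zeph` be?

(t -> (t -> (t -> s)))

[plex [zeph [[vask florp] blicket]]] must have type (t -> s). The sister plex has type t; that is not a function onto (t -> s), so [zeph [[vask florp] blicket]] must be the functor, of type (t -> (t -> s)).
[zeph [[vask florp] blicket]] must have type (t -> (t -> s)). The sister [[vask florp] blicket] has type t; that is not a function onto (t -> (t -> s)), so zeph must be the functor, of type (t -> (t -> (t -> s))).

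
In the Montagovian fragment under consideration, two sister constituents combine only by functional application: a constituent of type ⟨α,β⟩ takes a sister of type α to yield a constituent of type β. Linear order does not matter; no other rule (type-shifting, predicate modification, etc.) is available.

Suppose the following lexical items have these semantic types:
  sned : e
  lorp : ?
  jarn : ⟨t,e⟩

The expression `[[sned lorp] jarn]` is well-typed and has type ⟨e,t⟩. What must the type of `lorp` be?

At [[sned lorp] jarn] (required: ⟨e,t⟩): jarn is ⟨t,e⟩, which is not a function with range ⟨e,t⟩; hence [sned lorp] is the functor — type ⟨⟨t,e⟩,⟨e,t⟩⟩.
At [sned lorp] (required: ⟨⟨t,e⟩,⟨e,t⟩⟩): sned is e, which is not a function with range ⟨⟨t,e⟩,⟨e,t⟩⟩; hence lorp is the functor — type ⟨e,⟨⟨t,e⟩,⟨e,t⟩⟩⟩.

⟨e,⟨⟨t,e⟩,⟨e,t⟩⟩⟩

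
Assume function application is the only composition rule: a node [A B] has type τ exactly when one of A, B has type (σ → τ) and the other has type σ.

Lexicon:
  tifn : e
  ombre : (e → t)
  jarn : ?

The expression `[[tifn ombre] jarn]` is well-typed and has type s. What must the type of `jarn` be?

[[tifn ombre] jarn] is required to be s. [tifn ombre] : t cannot yield s as functor, so jarn : (t → s).

(t → s)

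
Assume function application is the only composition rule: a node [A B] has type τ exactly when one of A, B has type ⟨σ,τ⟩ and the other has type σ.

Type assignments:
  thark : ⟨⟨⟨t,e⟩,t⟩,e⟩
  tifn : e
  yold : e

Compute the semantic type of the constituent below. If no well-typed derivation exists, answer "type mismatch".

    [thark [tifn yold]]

[tifn yold]: e and e cannot combine by function application — type clash.

type mismatch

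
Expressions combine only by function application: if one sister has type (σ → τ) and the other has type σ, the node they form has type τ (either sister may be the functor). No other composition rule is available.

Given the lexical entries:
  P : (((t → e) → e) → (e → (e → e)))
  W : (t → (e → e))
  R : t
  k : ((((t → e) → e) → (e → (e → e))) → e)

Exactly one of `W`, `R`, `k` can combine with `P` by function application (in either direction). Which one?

W : (t → (e → e)) — neither side's domain matches the other.
R : t — neither side's domain matches the other.
k — combines: k : ((((t → e) → e) → (e → (e → e))) → e) takes P : (((t → e) → e) → (e → (e → e))) as argument, giving e.

k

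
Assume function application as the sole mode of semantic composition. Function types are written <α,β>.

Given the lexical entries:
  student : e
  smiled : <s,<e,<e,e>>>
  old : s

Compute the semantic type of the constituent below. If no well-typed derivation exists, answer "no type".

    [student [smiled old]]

<e,e>

[smiled old]: <s,<e,<e,e>>> applied to s yields <e,<e,e>>.
[student [smiled old]]: <e,<e,e>> applied to e yields <e,e>.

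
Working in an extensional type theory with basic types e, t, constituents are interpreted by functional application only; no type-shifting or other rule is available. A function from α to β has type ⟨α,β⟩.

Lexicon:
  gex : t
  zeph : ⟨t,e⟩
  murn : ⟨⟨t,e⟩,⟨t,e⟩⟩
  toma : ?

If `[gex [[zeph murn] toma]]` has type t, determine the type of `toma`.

[gex [[zeph murn] toma]] is required to be t. gex : t cannot yield t as functor, so [[zeph murn] toma] : ⟨t,t⟩.
[[zeph murn] toma] is required to be ⟨t,t⟩. [zeph murn] : ⟨t,e⟩ cannot yield ⟨t,t⟩ as functor, so toma : ⟨⟨t,e⟩,⟨t,t⟩⟩.

⟨⟨t,e⟩,⟨t,t⟩⟩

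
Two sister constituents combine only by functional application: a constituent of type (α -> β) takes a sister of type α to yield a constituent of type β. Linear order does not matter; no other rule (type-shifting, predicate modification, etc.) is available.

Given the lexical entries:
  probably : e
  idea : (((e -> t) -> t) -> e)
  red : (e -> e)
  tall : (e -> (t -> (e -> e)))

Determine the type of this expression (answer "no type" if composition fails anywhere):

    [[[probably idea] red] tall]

[probably idea]: e and (((e -> t) -> t) -> e) cannot combine by function application — type clash.

no type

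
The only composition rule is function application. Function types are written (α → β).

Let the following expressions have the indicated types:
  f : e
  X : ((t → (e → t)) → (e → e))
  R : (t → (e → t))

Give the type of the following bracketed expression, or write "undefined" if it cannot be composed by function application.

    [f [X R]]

[X R]: functor X : ((t → (e → t)) → (e → e)), argument R : (t → (e → t)); result (e → e).
[f [X R]]: functor [X R] : (e → e), argument f : e; result e.

e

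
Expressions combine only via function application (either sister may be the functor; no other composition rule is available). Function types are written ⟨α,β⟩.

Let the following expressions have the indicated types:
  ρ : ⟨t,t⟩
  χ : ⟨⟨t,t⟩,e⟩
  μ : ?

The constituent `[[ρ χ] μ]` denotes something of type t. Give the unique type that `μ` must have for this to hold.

⟨e,t⟩

[[ρ χ] μ] must have type t. The sister [ρ χ] has type e; that is not a function onto t, so μ must be the functor, of type ⟨e,t⟩.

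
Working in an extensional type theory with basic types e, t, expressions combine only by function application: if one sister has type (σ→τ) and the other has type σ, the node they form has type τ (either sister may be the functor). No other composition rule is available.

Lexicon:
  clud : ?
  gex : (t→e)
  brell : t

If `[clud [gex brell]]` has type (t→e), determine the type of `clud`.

(e→(t→e))

[clud [gex brell]] is required to be (t→e). [gex brell] : e cannot yield (t→e) as functor, so clud : (e→(t→e)).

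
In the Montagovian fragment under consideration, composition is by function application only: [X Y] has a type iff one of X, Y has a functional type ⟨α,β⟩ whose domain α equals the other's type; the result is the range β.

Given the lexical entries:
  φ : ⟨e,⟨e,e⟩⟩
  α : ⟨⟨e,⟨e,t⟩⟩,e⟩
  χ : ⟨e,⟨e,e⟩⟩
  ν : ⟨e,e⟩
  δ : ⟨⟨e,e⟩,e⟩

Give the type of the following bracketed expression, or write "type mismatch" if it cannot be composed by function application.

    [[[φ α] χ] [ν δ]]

[φ α]: ⟨e,⟨e,e⟩⟩ and ⟨⟨e,⟨e,t⟩⟩,e⟩ cannot combine by function application — type clash.

type mismatch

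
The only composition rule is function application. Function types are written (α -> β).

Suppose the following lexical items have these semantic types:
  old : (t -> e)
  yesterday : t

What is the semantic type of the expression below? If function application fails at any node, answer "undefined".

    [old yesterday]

[old yesterday]: functor old : (t -> e), argument yesterday : t; result e.

e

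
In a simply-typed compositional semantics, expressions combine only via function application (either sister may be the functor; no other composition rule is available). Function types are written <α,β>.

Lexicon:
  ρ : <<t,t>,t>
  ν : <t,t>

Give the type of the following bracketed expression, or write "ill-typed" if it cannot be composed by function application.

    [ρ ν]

t

[ρ ν]: ρ is <<t,t>,t>, ν is <t,t>; result t.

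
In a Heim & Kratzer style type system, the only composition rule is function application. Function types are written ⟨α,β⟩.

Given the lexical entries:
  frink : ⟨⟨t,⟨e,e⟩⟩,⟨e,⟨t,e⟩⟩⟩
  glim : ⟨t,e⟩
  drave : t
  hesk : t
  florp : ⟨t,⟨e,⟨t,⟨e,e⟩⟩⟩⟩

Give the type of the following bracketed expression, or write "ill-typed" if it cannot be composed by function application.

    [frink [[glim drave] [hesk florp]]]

[glim drave]: ⟨t,e⟩ applied to t yields e.
[hesk florp]: ⟨t,⟨e,⟨t,⟨e,e⟩⟩⟩⟩ applied to t yields ⟨e,⟨t,⟨e,e⟩⟩⟩.
[[glim drave] [hesk florp]]: ⟨e,⟨t,⟨e,e⟩⟩⟩ applied to e yields ⟨t,⟨e,e⟩⟩.
[frink [[glim drave] [hesk florp]]]: ⟨⟨t,⟨e,e⟩⟩,⟨e,⟨t,e⟩⟩⟩ applied to ⟨t,⟨e,e⟩⟩ yields ⟨e,⟨t,e⟩⟩.

⟨e,⟨t,e⟩⟩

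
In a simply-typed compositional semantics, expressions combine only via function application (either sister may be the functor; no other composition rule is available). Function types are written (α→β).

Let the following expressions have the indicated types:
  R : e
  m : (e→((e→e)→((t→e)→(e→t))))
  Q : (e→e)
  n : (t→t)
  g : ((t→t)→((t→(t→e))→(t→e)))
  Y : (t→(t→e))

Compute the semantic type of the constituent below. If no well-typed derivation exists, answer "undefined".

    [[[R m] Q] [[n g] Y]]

[R m]: m is (e→((e→e)→((t→e)→(e→t)))), R is e; result ((e→e)→((t→e)→(e→t))).
[[R m] Q]: [R m] is ((e→e)→((t→e)→(e→t))), Q is (e→e); result ((t→e)→(e→t)).
[n g]: g is ((t→t)→((t→(t→e))→(t→e))), n is (t→t); result ((t→(t→e))→(t→e)).
[[n g] Y]: [n g] is ((t→(t→e))→(t→e)), Y is (t→(t→e)); result (t→e).
[[[R m] Q] [[n g] Y]]: [[R m] Q] is ((t→e)→(e→t)), [[n g] Y] is (t→e); result (e→t).

(e→t)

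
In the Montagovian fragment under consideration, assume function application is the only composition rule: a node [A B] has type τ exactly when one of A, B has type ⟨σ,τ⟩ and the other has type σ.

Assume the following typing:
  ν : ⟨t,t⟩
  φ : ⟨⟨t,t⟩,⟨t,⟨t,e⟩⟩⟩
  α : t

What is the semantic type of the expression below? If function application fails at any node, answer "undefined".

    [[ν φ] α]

⟨t,e⟩

[ν φ]: φ is ⟨⟨t,t⟩,⟨t,⟨t,e⟩⟩⟩, ν is ⟨t,t⟩; result ⟨t,⟨t,e⟩⟩.
[[ν φ] α]: [ν φ] is ⟨t,⟨t,e⟩⟩, α is t; result ⟨t,e⟩.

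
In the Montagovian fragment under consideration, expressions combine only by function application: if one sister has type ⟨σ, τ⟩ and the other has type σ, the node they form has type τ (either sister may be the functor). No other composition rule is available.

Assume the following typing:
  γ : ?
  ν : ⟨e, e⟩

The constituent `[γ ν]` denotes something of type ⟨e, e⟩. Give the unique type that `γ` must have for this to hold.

At [γ ν] (required: ⟨e, e⟩): ν is ⟨e, e⟩, which is not a function with range ⟨e, e⟩; hence γ is the functor — type ⟨⟨e, e⟩, ⟨e, e⟩⟩.

⟨⟨e, e⟩, ⟨e, e⟩⟩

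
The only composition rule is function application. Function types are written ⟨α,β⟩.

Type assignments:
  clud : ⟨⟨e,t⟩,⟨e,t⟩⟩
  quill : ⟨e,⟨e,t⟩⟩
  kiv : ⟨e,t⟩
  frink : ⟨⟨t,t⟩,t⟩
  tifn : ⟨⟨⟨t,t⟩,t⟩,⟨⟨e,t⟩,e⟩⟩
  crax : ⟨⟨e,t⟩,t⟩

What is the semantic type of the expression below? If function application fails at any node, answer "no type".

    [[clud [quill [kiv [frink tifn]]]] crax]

At [frink tifn], tifn : ⟨⟨⟨t,t⟩,t⟩,⟨⟨e,t⟩,e⟩⟩ takes frink : ⟨⟨t,t⟩,t⟩, giving ⟨⟨e,t⟩,e⟩.
At [kiv [frink tifn]], [frink tifn] : ⟨⟨e,t⟩,e⟩ takes kiv : ⟨e,t⟩, giving e.
At [quill [kiv [frink tifn]]], quill : ⟨e,⟨e,t⟩⟩ takes [kiv [frink tifn]] : e, giving ⟨e,t⟩.
At [clud [quill [kiv [frink tifn]]]], clud : ⟨⟨e,t⟩,⟨e,t⟩⟩ takes [quill [kiv [frink tifn]]] : ⟨e,t⟩, giving ⟨e,t⟩.
At [[clud [quill [kiv [frink tifn]]]] crax], crax : ⟨⟨e,t⟩,t⟩ takes [clud [quill [kiv [frink tifn]]]] : ⟨e,t⟩, giving t.

t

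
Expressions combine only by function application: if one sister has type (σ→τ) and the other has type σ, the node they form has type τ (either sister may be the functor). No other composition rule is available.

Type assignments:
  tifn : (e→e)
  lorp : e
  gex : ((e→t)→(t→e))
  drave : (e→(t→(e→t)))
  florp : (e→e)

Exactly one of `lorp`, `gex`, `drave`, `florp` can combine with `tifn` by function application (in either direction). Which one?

lorp — combines: tifn : (e→e) takes lorp : e as argument, giving e.
gex : ((e→t)→(t→e)) — neither side's domain matches the other.
drave : (e→(t→(e→t))) — neither side's domain matches the other.
florp : (e→e) — neither side's domain matches the other.

lorp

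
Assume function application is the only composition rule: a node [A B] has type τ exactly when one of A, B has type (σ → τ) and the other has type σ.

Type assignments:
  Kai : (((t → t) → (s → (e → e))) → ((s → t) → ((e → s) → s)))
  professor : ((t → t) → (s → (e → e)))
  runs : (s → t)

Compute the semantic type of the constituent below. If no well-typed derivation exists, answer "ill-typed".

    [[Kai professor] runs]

[Kai professor]: Kai is (((t → t) → (s → (e → e))) → ((s → t) → ((e → s) → s))), professor is ((t → t) → (s → (e → e))); result ((s → t) → ((e → s) → s)).
[[Kai professor] runs]: [Kai professor] is ((s → t) → ((e → s) → s)), runs is (s → t); result ((e → s) → s).

((e → s) → s)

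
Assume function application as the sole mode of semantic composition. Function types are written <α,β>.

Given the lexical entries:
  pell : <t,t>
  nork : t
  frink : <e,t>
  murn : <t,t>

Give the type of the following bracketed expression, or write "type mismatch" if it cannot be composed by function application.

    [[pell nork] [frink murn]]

type mismatch

[pell nork] — pell of type <t,t> combines with nork of type t: type t.
[frink murn]: <e,t> with <t,t> — neither is a function whose domain matches the other; composition fails here.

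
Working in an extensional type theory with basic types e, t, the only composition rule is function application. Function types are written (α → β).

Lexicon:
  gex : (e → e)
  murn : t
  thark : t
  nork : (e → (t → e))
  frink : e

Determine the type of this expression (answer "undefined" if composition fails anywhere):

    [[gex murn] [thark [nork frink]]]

[gex murn]: (e → e) and t cannot combine by function application — type clash.

undefined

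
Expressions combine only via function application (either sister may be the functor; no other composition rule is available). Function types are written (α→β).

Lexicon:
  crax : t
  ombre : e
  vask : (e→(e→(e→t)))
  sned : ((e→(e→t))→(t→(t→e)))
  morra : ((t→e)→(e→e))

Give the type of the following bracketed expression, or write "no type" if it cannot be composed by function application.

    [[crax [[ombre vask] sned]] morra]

At [ombre vask], vask : (e→(e→(e→t))) takes ombre : e, giving (e→(e→t)).
At [[ombre vask] sned], sned : ((e→(e→t))→(t→(t→e))) takes [ombre vask] : (e→(e→t)), giving (t→(t→e)).
At [crax [[ombre vask] sned]], [[ombre vask] sned] : (t→(t→e)) takes crax : t, giving (t→e).
At [[crax [[ombre vask] sned]] morra], morra : ((t→e)→(e→e)) takes [crax [[ombre vask] sned]] : (t→e), giving (e→e).

(e→e)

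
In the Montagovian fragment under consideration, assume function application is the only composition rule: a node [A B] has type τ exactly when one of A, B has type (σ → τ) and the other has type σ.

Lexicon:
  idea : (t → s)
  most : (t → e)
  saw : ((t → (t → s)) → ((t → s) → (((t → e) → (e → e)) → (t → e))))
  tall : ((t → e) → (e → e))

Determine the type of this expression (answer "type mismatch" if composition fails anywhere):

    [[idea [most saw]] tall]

[most saw]: (t → e) with ((t → (t → s)) → ((t → s) → (((t → e) → (e → e)) → (t → e)))) — neither is a function whose domain matches the other; composition fails here.

type mismatch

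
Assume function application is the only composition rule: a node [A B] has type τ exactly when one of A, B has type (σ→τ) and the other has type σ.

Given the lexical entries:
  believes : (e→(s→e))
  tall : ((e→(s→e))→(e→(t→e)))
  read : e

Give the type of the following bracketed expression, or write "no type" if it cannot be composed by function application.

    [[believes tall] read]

At [believes tall], tall : ((e→(s→e))→(e→(t→e))) takes believes : (e→(s→e)), giving (e→(t→e)).
At [[believes tall] read], [believes tall] : (e→(t→e)) takes read : e, giving (t→e).

(t→e)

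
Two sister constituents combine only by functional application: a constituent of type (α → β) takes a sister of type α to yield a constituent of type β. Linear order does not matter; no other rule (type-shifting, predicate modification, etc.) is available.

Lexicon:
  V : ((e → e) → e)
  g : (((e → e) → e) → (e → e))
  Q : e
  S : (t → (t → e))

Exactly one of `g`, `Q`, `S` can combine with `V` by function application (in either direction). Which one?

g — combines: g : (((e → e) → e) → (e → e)) takes V : ((e → e) → e) as argument, giving (e → e).
Q : e — neither side's domain matches the other.
S : (t → (t → e)) — neither side's domain matches the other.

g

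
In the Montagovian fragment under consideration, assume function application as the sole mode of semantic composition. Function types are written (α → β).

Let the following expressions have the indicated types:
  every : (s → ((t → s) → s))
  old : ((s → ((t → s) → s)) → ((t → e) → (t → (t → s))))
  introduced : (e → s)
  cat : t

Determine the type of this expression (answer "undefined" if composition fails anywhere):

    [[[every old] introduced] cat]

undefined

[every old] — old of type ((s → ((t → s) → s)) → ((t → e) → (t → (t → s)))) combines with every of type (s → ((t → s) → s)): type ((t → e) → (t → (t → s))).
[[every old] introduced]: ((t → e) → (t → (t → s))) and (e → s) cannot combine by function application — type clash.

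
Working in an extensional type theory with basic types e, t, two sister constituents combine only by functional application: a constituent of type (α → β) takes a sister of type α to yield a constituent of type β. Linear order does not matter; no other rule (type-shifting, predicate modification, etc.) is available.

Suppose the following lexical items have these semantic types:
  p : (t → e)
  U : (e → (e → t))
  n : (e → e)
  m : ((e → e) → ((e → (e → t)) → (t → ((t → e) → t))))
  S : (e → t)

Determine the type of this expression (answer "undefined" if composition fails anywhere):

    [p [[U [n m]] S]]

undefined

[n m] — m of type ((e → e) → ((e → (e → t)) → (t → ((t → e) → t)))) combines with n of type (e → e): type ((e → (e → t)) → (t → ((t → e) → t))).
[U [n m]] — [n m] of type ((e → (e → t)) → (t → ((t → e) → t))) combines with U of type (e → (e → t)): type (t → ((t → e) → t)).
At [[U [n m]] S]: neither (t → ((t → e) → t)) nor (e → t) can take the other as argument; the node is ill-typed.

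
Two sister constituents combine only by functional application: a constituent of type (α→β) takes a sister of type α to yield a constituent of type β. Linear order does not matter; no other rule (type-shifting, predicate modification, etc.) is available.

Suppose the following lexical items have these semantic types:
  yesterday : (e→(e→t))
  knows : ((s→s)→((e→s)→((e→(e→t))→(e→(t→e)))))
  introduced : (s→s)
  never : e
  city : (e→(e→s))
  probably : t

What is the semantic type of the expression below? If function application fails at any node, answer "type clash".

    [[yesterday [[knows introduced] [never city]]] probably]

type clash

[knows introduced] — knows of type ((s→s)→((e→s)→((e→(e→t))→(e→(t→e))))) combines with introduced of type (s→s): type ((e→s)→((e→(e→t))→(e→(t→e)))).
[never city] — city of type (e→(e→s)) combines with never of type e: type (e→s).
[[knows introduced] [never city]] — [knows introduced] of type ((e→s)→((e→(e→t))→(e→(t→e)))) combines with [never city] of type (e→s): type ((e→(e→t))→(e→(t→e))).
[yesterday [[knows introduced] [never city]]] — [[knows introduced] [never city]] of type ((e→(e→t))→(e→(t→e))) combines with yesterday of type (e→(e→t)): type (e→(t→e)).
[[yesterday [[knows introduced] [never city]]] probably]: (e→(t→e)) with t — neither is a function whose domain matches the other; composition fails here.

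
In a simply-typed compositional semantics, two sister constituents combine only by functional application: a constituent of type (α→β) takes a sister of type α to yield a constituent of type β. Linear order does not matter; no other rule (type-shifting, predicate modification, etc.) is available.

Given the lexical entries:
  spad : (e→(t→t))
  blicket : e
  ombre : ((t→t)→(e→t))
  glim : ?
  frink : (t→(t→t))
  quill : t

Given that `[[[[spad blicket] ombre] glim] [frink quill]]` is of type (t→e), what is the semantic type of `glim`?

((e→t)→((t→t)→(t→e)))

For [[[[spad blicket] ombre] glim] [frink quill]] to have type (t→e) with [frink quill] of type (t→t), [[[spad blicket] ombre] glim] must be the function: [[[spad blicket] ombre] glim] : ((t→t)→(t→e)).
For [[[spad blicket] ombre] glim] to have type ((t→t)→(t→e)) with [[spad blicket] ombre] of type (e→t), glim must be the function: glim : ((e→t)→((t→t)→(t→e))).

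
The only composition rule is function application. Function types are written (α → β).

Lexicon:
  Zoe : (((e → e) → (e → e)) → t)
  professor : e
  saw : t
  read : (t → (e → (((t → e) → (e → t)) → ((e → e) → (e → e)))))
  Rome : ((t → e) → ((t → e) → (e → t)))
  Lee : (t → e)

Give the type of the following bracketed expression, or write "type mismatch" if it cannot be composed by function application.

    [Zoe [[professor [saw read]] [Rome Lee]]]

t

[saw read]: read is (t → (e → (((t → e) → (e → t)) → ((e → e) → (e → e))))), saw is t; result (e → (((t → e) → (e → t)) → ((e → e) → (e → e)))).
[professor [saw read]]: [saw read] is (e → (((t → e) → (e → t)) → ((e → e) → (e → e)))), professor is e; result (((t → e) → (e → t)) → ((e → e) → (e → e))).
[Rome Lee]: Rome is ((t → e) → ((t → e) → (e → t))), Lee is (t → e); result ((t → e) → (e → t)).
[[professor [saw read]] [Rome Lee]]: [professor [saw read]] is (((t → e) → (e → t)) → ((e → e) → (e → e))), [Rome Lee] is ((t → e) → (e → t)); result ((e → e) → (e → e)).
[Zoe [[professor [saw read]] [Rome Lee]]]: Zoe is (((e → e) → (e → e)) → t), [[professor [saw read]] [Rome Lee]] is ((e → e) → (e → e)); result t.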